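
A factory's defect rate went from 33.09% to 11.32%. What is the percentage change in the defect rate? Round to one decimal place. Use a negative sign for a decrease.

-65.8%

The change is 11.32 − 33.09 = -21.77 percentage points.
Relative to the original 33.09%, that is -21.77 ÷ 33.09 ≈ -65.8%.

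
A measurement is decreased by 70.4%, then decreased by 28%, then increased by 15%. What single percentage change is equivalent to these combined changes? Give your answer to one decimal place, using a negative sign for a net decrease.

A 70.4% decrease multiplies by 0.296.
Then a 28% decrease: 0.296 × 0.72 = 0.21312.
Then a 15% increase: 0.21312 × 1.15 = 0.245088.
Overall factor 0.245088, i.e. -75.5%.

-75.5%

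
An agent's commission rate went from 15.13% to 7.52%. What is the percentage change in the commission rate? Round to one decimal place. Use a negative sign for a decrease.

The change is 7.52 − 15.13 = -7.61 percentage points.
Relative to the original 15.13%, that is -7.61 ÷ 15.13 ≈ -50.3%.

-50.3%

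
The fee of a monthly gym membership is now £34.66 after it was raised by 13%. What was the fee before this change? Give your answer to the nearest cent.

The overall multiplier applied was 1.13.
So the original fee was £34.66 ÷ 1.13 ≈ £30.67.

£30.67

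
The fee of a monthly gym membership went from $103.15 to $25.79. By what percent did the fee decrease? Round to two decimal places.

75.00%

Change: $25.79 − $103.15 = -$77.36.
Relative to the original: -$77.36 ÷ $103.15 ≈ -75.00%.
So the fee decreased by 75.00%.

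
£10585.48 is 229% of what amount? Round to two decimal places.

£10585.48 ÷ 2.29 ≈ £4622.48.

£4622.48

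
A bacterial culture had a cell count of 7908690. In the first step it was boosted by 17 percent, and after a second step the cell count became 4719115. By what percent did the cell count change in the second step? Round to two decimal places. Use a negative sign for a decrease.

-49.00%

After the first step: 7908690 × 1.17 = 9253167.3.
Second-step multiplier: 4719115 ÷ 9253167.3 ≈ 0.51.
That is a change of -49.00%.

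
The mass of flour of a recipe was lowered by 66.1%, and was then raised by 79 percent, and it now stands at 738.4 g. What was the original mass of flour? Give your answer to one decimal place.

The overall multiplier applied was 0.339 × 1.79 = 0.60681.
So the original mass of flour was 738.4 ÷ 0.60681 ≈ 1216.9 g.

1216.9 g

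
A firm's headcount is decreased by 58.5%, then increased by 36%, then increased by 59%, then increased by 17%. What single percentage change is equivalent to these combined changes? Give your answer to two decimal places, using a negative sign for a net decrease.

5.00%

A 58.5% decrease multiplies by 0.415.
Then a 36% increase: 0.415 × 1.36 = 0.5644.
Then a 59% increase: 0.5644 × 1.59 = 0.897396.
Then a 17% increase: 0.897396 × 1.17 = 1.04995332.
Overall factor 1.04995332, i.e. 5.00%.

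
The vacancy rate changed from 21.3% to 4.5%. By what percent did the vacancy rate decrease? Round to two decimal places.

78.87%

The change is 4.5 − 21.3 = -16.8 percentage points.
Relative to the original 21.3%, that is -16.8 ÷ 21.3 ≈ -78.87%.
So the vacancy rate fell by 78.87%.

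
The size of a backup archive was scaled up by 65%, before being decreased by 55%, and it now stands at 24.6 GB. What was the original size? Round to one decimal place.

The overall multiplier applied was 1.65 × 0.45 = 0.7425.
So the original size was 24.6 ÷ 0.7425 ≈ 33.1 GB.

33.1 GB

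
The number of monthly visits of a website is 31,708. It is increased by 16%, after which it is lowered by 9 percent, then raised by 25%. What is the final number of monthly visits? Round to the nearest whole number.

After the 16% increase: 31,708 × 1.16 = 36781.28.
After the 9% decrease: 36781.28 × 0.91 = 33470.9648.
Apply the 25% increase: 33470.9648 × 1.25 = 41838.706 ≈ 41,839.

41,839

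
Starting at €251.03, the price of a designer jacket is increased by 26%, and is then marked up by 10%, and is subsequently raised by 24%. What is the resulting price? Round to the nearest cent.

€431.43

Each change multiplies by a factor: 1.26 × 1.1 × 1.24 = 1.71864.
€251.03 × 1.71864 = €431.4301992 ≈ €431.43.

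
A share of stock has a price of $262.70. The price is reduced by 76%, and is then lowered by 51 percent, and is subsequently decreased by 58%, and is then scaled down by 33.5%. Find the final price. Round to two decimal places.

After the 76% decrease: $262.70 × 0.24 = $63.048.
51% decrease: $63.048 × 0.49 = $30.89352.
58% decrease: $30.89352 × 0.42 = $12.9752784.
33.5% decrease: $12.9752784 × 0.665 = $8.628560136 ≈ $8.63.

$8.63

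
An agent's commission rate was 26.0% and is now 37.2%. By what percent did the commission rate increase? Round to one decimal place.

43.1%

The change is 37.2 − 26.0 = 11.2 percentage points.
Relative to the original 26.0%, that is 11.2 ÷ 26.0 ≈ 43.1%.
So the commission rate rose by 43.1%.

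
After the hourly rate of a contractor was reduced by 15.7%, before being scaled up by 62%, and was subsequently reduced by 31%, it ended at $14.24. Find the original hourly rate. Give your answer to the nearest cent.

The overall multiplier applied was 0.843 × 1.62 × 0.69 = 0.9423054.
So the original hourly rate was $14.24 ÷ 0.9423054 ≈ $15.11.

$15.11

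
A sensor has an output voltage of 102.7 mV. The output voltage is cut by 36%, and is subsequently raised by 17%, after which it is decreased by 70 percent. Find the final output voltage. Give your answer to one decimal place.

23.1 mV

Apply the 36% decrease: 102.7 × 0.64 = 65.728.
Apply the 17% increase: 65.728 × 1.17 = 76.90176.
Apply the 70% decrease: 76.90176 × 0.3 = 23.070528 ≈ 23.1.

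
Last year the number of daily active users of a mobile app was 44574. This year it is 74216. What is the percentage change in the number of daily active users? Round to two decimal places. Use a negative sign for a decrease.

Change: 74216 − 44574 = 29642.
Relative to the original: 29642 ÷ 44574 ≈ 66.50%.

66.50%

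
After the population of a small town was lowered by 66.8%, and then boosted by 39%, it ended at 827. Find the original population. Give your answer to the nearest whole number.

1,792

Undoing the 39% increase: 827 ÷ 1.39 ≈ 594.964029.
Undoing the 66.8% decrease: 594.964029 ÷ 0.332 ≈ 1,792.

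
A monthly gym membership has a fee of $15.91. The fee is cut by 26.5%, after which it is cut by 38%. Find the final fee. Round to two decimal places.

Each change multiplies by a factor: 0.735 × 0.62 = 0.4557.
$15.91 × 0.4557 = $7.250187 ≈ $7.25.

$7.25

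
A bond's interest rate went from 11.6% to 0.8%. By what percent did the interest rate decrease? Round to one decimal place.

93.1%

The change is 0.8 − 11.6 = -10.8 percentage points.
Relative to the original 11.6%, that is -10.8 ÷ 11.6 ≈ -93.1%.
So the interest rate fell by 93.1%.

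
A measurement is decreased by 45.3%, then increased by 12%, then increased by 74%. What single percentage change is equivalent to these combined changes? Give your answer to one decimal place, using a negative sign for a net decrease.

6.6%

The combined multiplier is 0.547 × 1.12 × 1.74 = 1.0659936.
That corresponds to an increase of 6.6%.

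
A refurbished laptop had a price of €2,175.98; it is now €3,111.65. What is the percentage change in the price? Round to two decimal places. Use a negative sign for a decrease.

Change: €3,111.65 − €2,175.98 = €935.67.
Relative to the original: €935.67 ÷ €2,175.98 ≈ 43.00%.

43.00%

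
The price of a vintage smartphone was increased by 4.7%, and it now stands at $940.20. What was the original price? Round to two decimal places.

The overall multiplier applied was 1.047.
So the original price was $940.20 ÷ 1.047 ≈ $897.99.

$897.99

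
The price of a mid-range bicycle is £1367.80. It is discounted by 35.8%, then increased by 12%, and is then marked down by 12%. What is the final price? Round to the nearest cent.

35.8% decrease: £1367.80 × 0.642 = £878.1276.
12% increase: £878.1276 × 1.12 = £983.502912.
Apply the 12% decrease: £983.502912 × 0.88 = £865.48256256 ≈ £865.48.

£865.48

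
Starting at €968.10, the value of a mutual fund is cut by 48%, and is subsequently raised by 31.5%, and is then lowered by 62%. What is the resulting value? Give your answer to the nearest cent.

€251.55

Each change multiplies by a factor: 0.52 × 1.315 × 0.38 = 0.259844.
€968.10 × 0.259844 = €251.5549764 ≈ €251.55.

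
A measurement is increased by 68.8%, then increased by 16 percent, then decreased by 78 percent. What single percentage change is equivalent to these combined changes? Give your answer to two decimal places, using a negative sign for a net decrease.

-56.92%

A 68.8% increase multiplies by 1.688.
Then a 16% increase: 1.688 × 1.16 = 1.95808.
Then a 78% decrease: 1.95808 × 0.22 = 0.4307776.
Overall factor 0.4307776, i.e. -56.92%.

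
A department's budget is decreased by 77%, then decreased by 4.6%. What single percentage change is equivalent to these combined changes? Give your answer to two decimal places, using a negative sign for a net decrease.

-78.06%

A 77% decrease multiplies by 0.23.
Then a 4.6% decrease: 0.23 × 0.954 = 0.21942.
Overall factor 0.21942, i.e. -78.06%.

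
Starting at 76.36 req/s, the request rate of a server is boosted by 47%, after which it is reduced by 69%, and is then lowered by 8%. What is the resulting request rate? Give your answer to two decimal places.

32.01 req/s

47% increase: 76.36 × 1.47 = 112.2492.
Apply the 69% decrease: 112.2492 × 0.31 = 34.797252.
Apply the 8% decrease: 34.797252 × 0.92 = 32.01347184 ≈ 32.01.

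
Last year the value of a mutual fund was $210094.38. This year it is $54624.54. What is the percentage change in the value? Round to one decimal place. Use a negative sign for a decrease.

-74.0%

Change: $54624.54 − $210094.38 = -$155469.84.
Relative to the original: -$155469.84 ÷ $210094.38 ≈ -74.0%.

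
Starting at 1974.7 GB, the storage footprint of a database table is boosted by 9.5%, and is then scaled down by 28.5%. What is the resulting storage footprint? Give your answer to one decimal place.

Each change multiplies by a factor: 1.095 × 0.715 = 0.782925.
1974.7 × 0.782925 = 1546.0419975 ≈ 1546.0.

1546.0 GB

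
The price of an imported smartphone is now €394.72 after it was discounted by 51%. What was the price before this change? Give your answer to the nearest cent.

The overall multiplier applied was 0.49.
So the original price was €394.72 ÷ 0.49 ≈ €805.55.

€805.55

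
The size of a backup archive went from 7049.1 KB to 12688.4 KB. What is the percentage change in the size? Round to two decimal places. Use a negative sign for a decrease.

80.00%

Change: 12688.4 − 7049.1 = 5639.3.
Relative to the original: 5639.3 ÷ 7049.1 ≈ 80.00%.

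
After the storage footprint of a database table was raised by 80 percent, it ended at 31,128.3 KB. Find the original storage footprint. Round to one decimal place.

17,293.5 KB

The overall multiplier applied was 1.8.
So the original storage footprint was 31,128.3 ÷ 1.8 = 17,293.5 KB.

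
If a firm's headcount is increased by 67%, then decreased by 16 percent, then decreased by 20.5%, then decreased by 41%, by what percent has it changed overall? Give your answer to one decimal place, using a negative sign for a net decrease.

A 67% increase multiplies by 1.67.
Then a 16% decrease: 1.67 × 0.84 = 1.4028.
Then a 20.5% decrease: 1.4028 × 0.795 = 1.115226.
Then a 41% decrease: 1.115226 × 0.59 = 0.65798334.
Overall factor 0.65798334, i.e. -34.2%.

-34.2%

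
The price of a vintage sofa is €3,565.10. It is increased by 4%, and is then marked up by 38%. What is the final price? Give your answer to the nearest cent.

Apply the 4% increase: €3,565.10 × 1.04 = €3707.704.
After the 38% increase: €3707.704 × 1.38 = €5116.63152 ≈ €5,116.63.

€5,116.63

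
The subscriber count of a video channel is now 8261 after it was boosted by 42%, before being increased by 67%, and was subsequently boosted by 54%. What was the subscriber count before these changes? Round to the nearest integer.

Undoing the 54% increase: 8261 ÷ 1.54 ≈ 5364.285714.
Undoing the 67% increase: 5364.285714 ÷ 1.67 ≈ 3212.147134.
Undoing the 42% increase: 3212.147134 ÷ 1.42 ≈ 2262.

2262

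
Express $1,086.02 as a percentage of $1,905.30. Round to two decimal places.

57.00%

$1,086.02 ÷ $1,905.30 ≈ 57.00%.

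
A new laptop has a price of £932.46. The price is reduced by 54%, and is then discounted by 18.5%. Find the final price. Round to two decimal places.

£349.58

Each change multiplies by a factor: 0.46 × 0.815 = 0.3749.
£932.46 × 0.3749 = £349.579254 ≈ £349.58.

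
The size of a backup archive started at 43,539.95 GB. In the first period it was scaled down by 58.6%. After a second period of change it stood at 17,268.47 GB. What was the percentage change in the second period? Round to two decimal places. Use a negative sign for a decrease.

-4.20%

After the first period: 43,539.95 × 0.414 = 18025.5393.
Second-period multiplier: 17,268.47 ÷ 18025.5393 ≈ 0.958.
That is a change of -4.20%.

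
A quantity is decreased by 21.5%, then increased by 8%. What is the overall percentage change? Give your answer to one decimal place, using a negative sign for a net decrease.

-15.2%

A 21.5% decrease multiplies by 0.785.
Then an 8% increase: 0.785 × 1.08 = 0.8478.
Overall factor 0.8478, i.e. -15.2%.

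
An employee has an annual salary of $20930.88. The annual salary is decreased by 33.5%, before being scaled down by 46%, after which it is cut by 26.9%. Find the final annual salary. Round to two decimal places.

$5494.40

Each change multiplies by a factor: 0.665 × 0.54 × 0.731 = 0.2625021.
$20930.88 × 0.2625021 = $5494.399954848 ≈ $5494.40.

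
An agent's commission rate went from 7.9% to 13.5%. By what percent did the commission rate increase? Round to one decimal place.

70.9%

The change is 13.5 − 7.9 = 5.6 percentage points.
Relative to the original 7.9%, that is 5.6 ÷ 7.9 ≈ 70.9%.
So the commission rate rose by 70.9%.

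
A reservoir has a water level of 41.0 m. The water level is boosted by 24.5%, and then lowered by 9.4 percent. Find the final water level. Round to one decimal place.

After the 24.5% increase: 41.0 × 1.245 = 51.045.
Apply the 9.4% decrease: 51.045 × 0.906 = 46.24677 ≈ 46.2.

46.2 m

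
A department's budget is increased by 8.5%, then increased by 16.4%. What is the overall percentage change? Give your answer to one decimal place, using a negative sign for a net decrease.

The combined multiplier is 1.085 × 1.164 = 1.26294.
That corresponds to an increase of 26.3%.

26.3%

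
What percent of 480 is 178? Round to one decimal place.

37.1%

178 ÷ 480 ≈ 37.1%.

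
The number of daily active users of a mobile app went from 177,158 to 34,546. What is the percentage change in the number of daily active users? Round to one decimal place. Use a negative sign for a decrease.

Change: 34,546 − 177,158 = -142,612.
Relative to the original: -142,612 ÷ 177,158 ≈ -80.5%.

-80.5%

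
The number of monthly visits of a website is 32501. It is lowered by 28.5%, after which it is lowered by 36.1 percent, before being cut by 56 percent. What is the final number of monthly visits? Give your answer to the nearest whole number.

After the 28.5% decrease: 32501 × 0.715 = 23238.215.
Apply the 36.1% decrease: 23238.215 × 0.639 = 14849.219385.
After the 56% decrease: 14849.219385 × 0.44 = 6533.6565294 ≈ 6534.

6534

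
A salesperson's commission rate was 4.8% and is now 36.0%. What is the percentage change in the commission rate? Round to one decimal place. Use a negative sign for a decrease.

650.0%

The change is 36.0 − 4.8 = 31.2 percentage points.
Relative to the original 4.8%, that is 31.2 ÷ 4.8 = 650.0%.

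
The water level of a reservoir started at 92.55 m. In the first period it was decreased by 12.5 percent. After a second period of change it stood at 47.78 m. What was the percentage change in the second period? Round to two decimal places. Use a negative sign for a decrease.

-41.00%

After the first period: 92.55 × 0.875 = 80.98125.
Second-period multiplier: 47.78 ÷ 80.98125 ≈ 0.590013.
That is a change of -41.00%.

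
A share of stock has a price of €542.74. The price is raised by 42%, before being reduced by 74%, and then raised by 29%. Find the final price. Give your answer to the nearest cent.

42% increase: €542.74 × 1.42 = €770.6908.
74% decrease: €770.6908 × 0.26 = €200.379608.
After the 29% increase: €200.379608 × 1.29 = €258.48969432 ≈ €258.49.

€258.49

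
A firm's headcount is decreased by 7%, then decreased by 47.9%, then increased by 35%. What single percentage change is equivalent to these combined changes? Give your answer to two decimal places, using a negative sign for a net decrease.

The combined multiplier is 0.93 × 0.521 × 1.35 = 0.6541155.
That corresponds to a decrease of 34.59%.

-34.59%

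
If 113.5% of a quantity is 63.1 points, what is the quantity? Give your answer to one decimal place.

63.1 points ÷ 1.135 ≈ 55.6 points.

55.6 points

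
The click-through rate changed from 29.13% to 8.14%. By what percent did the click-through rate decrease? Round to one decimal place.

The change is 8.14 − 29.13 = -20.99 percentage points.
Relative to the original 29.13%, that is -20.99 ÷ 29.13 ≈ -72.1%.
So the click-through rate fell by 72.1%.

72.1%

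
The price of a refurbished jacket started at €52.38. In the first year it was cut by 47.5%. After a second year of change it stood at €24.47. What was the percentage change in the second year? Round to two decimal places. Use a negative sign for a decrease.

-11.02%

After the first year: €52.38 × 0.525 = €27.4995.
Second-year multiplier: €24.47 ÷ €27.4995 ≈ 0.889834.
That is a change of -11.02%.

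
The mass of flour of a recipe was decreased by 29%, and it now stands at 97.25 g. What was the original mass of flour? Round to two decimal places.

The overall multiplier applied was 0.71.
So the original mass of flour was 97.25 ÷ 0.71 ≈ 136.97 g.

136.97 g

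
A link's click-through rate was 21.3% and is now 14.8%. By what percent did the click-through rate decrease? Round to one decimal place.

The change is 14.8 − 21.3 = -6.5 percentage points.
Relative to the original 21.3%, that is -6.5 ÷ 21.3 ≈ -30.5%.
So the click-through rate fell by 30.5%.

30.5%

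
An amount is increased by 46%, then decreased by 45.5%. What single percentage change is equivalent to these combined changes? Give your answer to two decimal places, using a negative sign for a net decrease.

-20.43%

A 46% increase multiplies by 1.46.
Then a 45.5% decrease: 1.46 × 0.545 = 0.7957.
Overall factor 0.7957, i.e. -20.43%.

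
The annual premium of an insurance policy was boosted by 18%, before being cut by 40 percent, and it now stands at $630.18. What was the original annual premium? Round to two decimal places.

Undoing the 40% decrease: $630.18 ÷ 0.6 = $1050.3.
Undoing the 18% increase: $1050.3 ÷ 1.18 ≈ $890.08.

$890.08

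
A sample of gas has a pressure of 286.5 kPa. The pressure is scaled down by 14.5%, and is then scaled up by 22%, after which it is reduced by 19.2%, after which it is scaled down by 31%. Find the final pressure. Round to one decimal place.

Each change multiplies by a factor: 0.855 × 1.22 × 0.808 × 0.69 = 0.581549112.
286.5 × 0.581549112 = 166.613820588 ≈ 166.6.

166.6 kPa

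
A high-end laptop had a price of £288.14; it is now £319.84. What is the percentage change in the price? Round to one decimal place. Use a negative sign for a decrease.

11.0%

Change: £319.84 − £288.14 = £31.70.
Relative to the original: £31.70 ÷ £288.14 ≈ 11.0%.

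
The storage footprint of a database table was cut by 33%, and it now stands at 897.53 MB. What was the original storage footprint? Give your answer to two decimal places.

The overall multiplier applied was 0.67.
So the original storage footprint was 897.53 ÷ 0.67 ≈ 1,339.60 MB.

1,339.60 MB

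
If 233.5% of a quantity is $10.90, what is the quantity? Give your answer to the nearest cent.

$4.67

$10.90 ÷ 2.335 ≈ $4.67.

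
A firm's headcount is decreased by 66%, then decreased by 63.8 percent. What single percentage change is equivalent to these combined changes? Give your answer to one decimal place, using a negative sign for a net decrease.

-87.7%

The combined multiplier is 0.34 × 0.362 = 0.12308.
That corresponds to a decrease of 87.7%.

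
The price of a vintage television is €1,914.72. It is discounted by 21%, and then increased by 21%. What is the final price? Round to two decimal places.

Each change multiplies by a factor: 0.79 × 1.21 = 0.9559.
€1,914.72 × 0.9559 = €1830.280848 ≈ €1,830.28.

€1,830.28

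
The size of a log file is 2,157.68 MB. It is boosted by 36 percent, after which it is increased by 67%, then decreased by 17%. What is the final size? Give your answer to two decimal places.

36% increase: 2,157.68 × 1.36 = 2934.4448.
67% increase: 2934.4448 × 1.67 = 4900.522816.
After the 17% decrease: 4900.522816 × 0.83 = 4067.43393728 ≈ 4,067.43.

4,067.43 MB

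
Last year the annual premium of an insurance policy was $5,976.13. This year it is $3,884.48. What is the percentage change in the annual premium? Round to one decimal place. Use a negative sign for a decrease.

Change: $3,884.48 − $5,976.13 = -$2,091.65.
Relative to the original: -$2,091.65 ÷ $5,976.13 ≈ -35.0%.

-35.0%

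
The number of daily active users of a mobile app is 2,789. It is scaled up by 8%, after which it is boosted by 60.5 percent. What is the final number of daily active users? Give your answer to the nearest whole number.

Each change multiplies by a factor: 1.08 × 1.605 = 1.7334.
2,789 × 1.7334 = 4834.4526 ≈ 4,834.

4,834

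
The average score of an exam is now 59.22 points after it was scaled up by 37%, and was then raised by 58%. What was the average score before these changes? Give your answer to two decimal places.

27.36 points

Undoing the 58% increase: 59.22 ÷ 1.58 ≈ 37.481013.
Undoing the 37% increase: 37.481013 ÷ 1.37 ≈ 27.36 points.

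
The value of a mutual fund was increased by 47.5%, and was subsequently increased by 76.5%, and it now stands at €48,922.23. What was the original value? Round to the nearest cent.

€18,791.85

The overall multiplier applied was 1.475 × 1.765 = 2.603375.
So the original value was €48,922.23 ÷ 2.603375 ≈ €18,791.85.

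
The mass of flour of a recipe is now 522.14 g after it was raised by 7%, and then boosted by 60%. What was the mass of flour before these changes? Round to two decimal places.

304.99 g

Undoing the 60% increase: 522.14 ÷ 1.6 = 326.3375.
Undoing the 7% increase: 326.3375 ÷ 1.07 ≈ 304.99 g.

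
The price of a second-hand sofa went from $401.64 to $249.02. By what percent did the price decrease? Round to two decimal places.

Change: $249.02 − $401.64 = -$152.62.
Relative to the original: -$152.62 ÷ $401.64 ≈ -38.00%.
So the price decreased by 38.00%.

38.00%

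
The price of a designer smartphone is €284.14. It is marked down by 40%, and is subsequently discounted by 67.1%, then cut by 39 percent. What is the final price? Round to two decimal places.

€34.21

Each change multiplies by a factor: 0.6 × 0.329 × 0.61 = 0.120414.
€284.14 × 0.120414 = €34.21443396 ≈ €34.21.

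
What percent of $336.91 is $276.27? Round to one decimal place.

82.0%

$276.27 ÷ $336.91 ≈ 82.0%.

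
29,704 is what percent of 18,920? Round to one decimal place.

157.0%

29,704 ÷ 18,920 ≈ 157.0%.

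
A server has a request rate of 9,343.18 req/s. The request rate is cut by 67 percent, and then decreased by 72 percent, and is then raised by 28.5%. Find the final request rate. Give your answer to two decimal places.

1,109.35 req/s

67% decrease: 9,343.18 × 0.33 = 3083.2494.
After the 72% decrease: 3083.2494 × 0.28 = 863.309832.
Apply the 28.5% increase: 863.309832 × 1.285 = 1109.35313412 ≈ 1,109.35.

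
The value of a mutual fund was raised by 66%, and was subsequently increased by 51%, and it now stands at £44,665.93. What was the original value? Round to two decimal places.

£17,819.33

Undoing the 51% increase: £44,665.93 ÷ 1.51 ≈ £29580.086093.
Undoing the 66% increase: £29580.086093 ÷ 1.66 ≈ £17,819.33.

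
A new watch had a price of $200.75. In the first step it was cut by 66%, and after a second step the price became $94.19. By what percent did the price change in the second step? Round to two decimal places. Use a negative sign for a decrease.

38.00%

After the first step: $200.75 × 0.34 = $68.255.
Second-step multiplier: $94.19 ÷ $68.255 ≈ 1.379972.
That is a change of 38.00%.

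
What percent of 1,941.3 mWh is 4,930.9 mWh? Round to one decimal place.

254.0%

4,930.9 mWh ÷ 1,941.3 mWh ≈ 254.0%.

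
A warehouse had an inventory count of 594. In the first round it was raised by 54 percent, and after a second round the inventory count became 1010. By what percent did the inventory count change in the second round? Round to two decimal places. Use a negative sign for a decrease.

10.41%

After the first round: 594 × 1.54 = 914.76.
Second-round multiplier: 1010 ÷ 914.76 ≈ 1.104115.
That is a change of 10.41%.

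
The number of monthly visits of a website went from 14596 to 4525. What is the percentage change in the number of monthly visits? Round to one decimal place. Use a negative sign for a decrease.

Change: 4525 − 14596 = -10071.
Relative to the original: -10071 ÷ 14596 ≈ -69.0%.

-69.0%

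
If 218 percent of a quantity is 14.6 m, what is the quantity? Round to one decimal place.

14.6 m ÷ 2.18 ≈ 6.7 m.

6.7 m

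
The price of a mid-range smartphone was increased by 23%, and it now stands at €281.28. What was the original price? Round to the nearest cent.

The overall multiplier applied was 1.23.
So the original price was €281.28 ÷ 1.23 ≈ €228.68.

€228.68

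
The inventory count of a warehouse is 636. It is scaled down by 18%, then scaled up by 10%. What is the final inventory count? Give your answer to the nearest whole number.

574

Each change multiplies by a factor: 0.82 × 1.1 = 0.902.
636 × 0.902 = 573.672 ≈ 574.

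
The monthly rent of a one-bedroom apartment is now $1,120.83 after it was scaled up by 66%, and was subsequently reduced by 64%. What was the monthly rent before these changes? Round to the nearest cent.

$1,875.55

The overall multiplier applied was 1.66 × 0.36 = 0.5976.
So the original monthly rent was $1,120.83 ÷ 0.5976 ≈ $1,875.55.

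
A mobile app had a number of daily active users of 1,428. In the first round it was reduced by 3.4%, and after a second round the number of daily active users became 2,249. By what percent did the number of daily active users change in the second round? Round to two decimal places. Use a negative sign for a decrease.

63.04%

After the first round: 1,428 × 0.966 = 1379.448.
Second-round multiplier: 2,249 ÷ 1379.448 ≈ 1.630362.
That is a change of 63.04%.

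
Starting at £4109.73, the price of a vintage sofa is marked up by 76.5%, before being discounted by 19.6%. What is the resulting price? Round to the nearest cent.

After the 76.5% increase: £4109.73 × 1.765 = £7253.67345.
Apply the 19.6% decrease: £7253.67345 × 0.804 = £5831.9534538 ≈ £5831.95.

£5831.95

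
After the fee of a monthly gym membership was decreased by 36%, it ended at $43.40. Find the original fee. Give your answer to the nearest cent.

The overall multiplier applied was 0.64.
So the original fee was $43.40 ÷ 0.64 ≈ $67.81.

$67.81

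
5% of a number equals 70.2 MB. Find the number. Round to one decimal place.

1,404.0 MB

70.2 MB ÷ 0.05 = 1,404.0 MB.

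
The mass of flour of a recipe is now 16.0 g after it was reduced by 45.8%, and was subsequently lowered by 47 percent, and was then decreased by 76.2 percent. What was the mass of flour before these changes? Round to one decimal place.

234.0 g

Undoing the 76.2% decrease: 16.0 ÷ 0.238 ≈ 67.226891.
Undoing the 47% decrease: 67.226891 ÷ 0.53 ≈ 126.843191.
Undoing the 45.8% decrease: 126.843191 ÷ 0.542 ≈ 234.0 g.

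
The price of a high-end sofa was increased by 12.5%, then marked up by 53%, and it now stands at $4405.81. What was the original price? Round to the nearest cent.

Undoing the 53% increase: $4405.81 ÷ 1.53 ≈ $2879.614379.
Undoing the 12.5% increase: $2879.614379 ÷ 1.125 ≈ $2559.66.

$2559.66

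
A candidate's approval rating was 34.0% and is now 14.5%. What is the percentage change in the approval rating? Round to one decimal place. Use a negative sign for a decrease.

-57.4%

The change is 14.5 − 34.0 = -19.5 percentage points.
Relative to the original 34.0%, that is -19.5 ÷ 34.0 ≈ -57.4%.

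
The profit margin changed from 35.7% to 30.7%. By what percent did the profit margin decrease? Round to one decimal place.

The change is 30.7 − 35.7 = -5.0 percentage points.
Relative to the original 35.7%, that is -5.0 ÷ 35.7 ≈ -14.0%.
So the profit margin fell by 14.0%.

14.0%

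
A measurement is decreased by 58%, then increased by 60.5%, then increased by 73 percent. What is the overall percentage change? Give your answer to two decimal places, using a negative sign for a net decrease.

16.62%

A 58% decrease multiplies by 0.42.
Then a 60.5% increase: 0.42 × 1.605 = 0.6741.
Then a 73% increase: 0.6741 × 1.73 = 1.166193.
Overall factor 1.166193, i.e. 16.62%.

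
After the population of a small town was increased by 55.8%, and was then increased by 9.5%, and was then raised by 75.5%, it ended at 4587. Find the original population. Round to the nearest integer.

1532

The overall multiplier applied was 1.558 × 1.095 × 1.755 = 2.99404755.
So the original population was 4587 ÷ 2.99404755 ≈ 1532.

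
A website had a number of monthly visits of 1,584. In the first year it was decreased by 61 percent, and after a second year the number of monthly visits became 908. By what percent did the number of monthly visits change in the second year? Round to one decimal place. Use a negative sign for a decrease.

47.0%

After the first year: 1,584 × 0.39 = 617.76.
Second-year multiplier: 908 ÷ 617.76 ≈ 1.46983.
That is a change of 47.0%.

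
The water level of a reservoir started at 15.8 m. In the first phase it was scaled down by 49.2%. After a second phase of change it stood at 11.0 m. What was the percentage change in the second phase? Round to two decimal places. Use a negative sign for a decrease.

After the first phase: 15.8 × 0.508 = 8.0264.
Second-phase multiplier: 11.0 ÷ 8.0264 ≈ 1.370477.
That is a change of 37.05%.

37.05%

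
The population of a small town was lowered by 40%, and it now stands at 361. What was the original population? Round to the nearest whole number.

The overall multiplier applied was 0.6.
So the original population was 361 ÷ 0.6 ≈ 602.

602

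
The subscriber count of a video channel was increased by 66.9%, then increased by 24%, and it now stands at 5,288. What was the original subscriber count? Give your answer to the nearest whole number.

2,555

Undoing the 24% increase: 5,288 ÷ 1.24 ≈ 4264.516129.
Undoing the 66.9% increase: 4264.516129 ÷ 1.669 ≈ 2,555.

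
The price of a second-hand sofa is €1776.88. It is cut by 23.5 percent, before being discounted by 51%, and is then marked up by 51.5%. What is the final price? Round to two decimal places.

Each change multiplies by a factor: 0.765 × 0.49 × 1.515 = 0.56789775.
€1776.88 × 0.56789775 = €1009.08615402 ≈ €1009.09.

€1009.09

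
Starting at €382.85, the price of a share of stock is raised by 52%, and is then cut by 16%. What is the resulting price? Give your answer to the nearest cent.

Apply the 52% increase: €382.85 × 1.52 = €581.932.
16% decrease: €581.932 × 0.84 = €488.82288 ≈ €488.82.

€488.82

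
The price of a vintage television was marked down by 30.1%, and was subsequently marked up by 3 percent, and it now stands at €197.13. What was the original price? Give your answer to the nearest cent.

€273.80

The overall multiplier applied was 0.699 × 1.03 = 0.71997.
So the original price was €197.13 ÷ 0.71997 ≈ €273.80.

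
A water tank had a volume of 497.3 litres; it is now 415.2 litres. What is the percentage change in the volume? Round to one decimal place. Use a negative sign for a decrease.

-16.5%

Change: 415.2 − 497.3 = -82.1.
Relative to the original: -82.1 ÷ 497.3 ≈ -16.5%.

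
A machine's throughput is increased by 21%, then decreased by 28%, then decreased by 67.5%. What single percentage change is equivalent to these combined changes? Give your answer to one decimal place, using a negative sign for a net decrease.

-71.7%

A 21% increase multiplies by 1.21.
Then a 28% decrease: 1.21 × 0.72 = 0.8712.
Then a 67.5% decrease: 0.8712 × 0.325 = 0.28314.
Overall factor 0.28314, i.e. -71.7%.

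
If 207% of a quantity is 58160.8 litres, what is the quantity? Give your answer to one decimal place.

28097.0 litres

58160.8 litres ÷ 2.07 ≈ 28097.0 litres.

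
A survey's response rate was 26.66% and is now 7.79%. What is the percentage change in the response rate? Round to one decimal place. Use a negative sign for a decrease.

-70.8%

The change is 7.79 − 26.66 = -18.87 percentage points.
Relative to the original 26.66%, that is -18.87 ÷ 26.66 ≈ -70.8%.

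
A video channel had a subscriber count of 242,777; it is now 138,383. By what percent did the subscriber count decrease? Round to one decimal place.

43.0%

Change: 138,383 − 242,777 = -104,394.
Relative to the original: -104,394 ÷ 242,777 ≈ -43.0%.
So the subscriber count decreased by 43.0%.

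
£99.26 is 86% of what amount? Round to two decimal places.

£99.26 ÷ 0.86 ≈ £115.42.

£115.42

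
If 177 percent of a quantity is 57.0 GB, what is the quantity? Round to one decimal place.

32.2 GB

57.0 GB ÷ 1.77 ≈ 32.2 GB.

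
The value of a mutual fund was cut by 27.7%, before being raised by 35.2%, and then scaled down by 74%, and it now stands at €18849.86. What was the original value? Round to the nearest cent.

€74168.55

The overall multiplier applied was 0.723 × 1.352 × 0.26 = 0.25414896.
So the original value was €18849.86 ÷ 0.25414896 ≈ €74168.55.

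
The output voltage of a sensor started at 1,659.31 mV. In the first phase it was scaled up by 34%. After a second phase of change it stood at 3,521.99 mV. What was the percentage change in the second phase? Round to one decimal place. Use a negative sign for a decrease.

After the first phase: 1,659.31 × 1.34 = 2223.4754.
Second-phase multiplier: 3,521.99 ÷ 2223.4754 ≈ 1.584.
That is a change of 58.4%.

58.4%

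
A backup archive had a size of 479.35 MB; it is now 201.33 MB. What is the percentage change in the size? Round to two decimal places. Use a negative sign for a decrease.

Change: 201.33 − 479.35 = -278.02.
Relative to the original: -278.02 ÷ 479.35 ≈ -58.00%.

-58.00%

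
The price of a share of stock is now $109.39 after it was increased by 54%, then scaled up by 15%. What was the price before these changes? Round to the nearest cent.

$61.77

The overall multiplier applied was 1.54 × 1.15 = 1.771.
So the original price was $109.39 ÷ 1.771 ≈ $61.77.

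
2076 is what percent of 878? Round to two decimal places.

236.45%

2076 ÷ 878 ≈ 236.45%.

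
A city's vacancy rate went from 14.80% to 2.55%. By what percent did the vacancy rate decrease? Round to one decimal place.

82.8%

The change is 2.55 − 14.80 = -12.25 percentage points.
Relative to the original 14.80%, that is -12.25 ÷ 14.80 ≈ -82.8%.
So the vacancy rate fell by 82.8%.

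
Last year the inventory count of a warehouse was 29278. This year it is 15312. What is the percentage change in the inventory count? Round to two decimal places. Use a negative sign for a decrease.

-47.70%

Change: 15312 − 29278 = -13966.
Relative to the original: -13966 ÷ 29278 ≈ -47.70%.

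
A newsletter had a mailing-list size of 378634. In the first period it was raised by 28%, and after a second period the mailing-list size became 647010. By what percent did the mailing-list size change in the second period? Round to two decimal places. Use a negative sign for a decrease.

33.50%

After the first period: 378634 × 1.28 = 484651.52.
Second-period multiplier: 647010 ÷ 484651.52 ≈ 1.335.
That is a change of 33.50%.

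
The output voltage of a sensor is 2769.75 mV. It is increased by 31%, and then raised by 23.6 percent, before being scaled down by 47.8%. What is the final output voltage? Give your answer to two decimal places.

2341.00 mV

Each change multiplies by a factor: 1.31 × 1.236 × 0.522 = 0.84520152.
2769.75 × 0.84520152 = 2340.99691002 ≈ 2341.00.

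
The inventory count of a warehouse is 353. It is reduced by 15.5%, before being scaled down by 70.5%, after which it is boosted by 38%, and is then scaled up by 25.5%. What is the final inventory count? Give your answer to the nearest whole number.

Apply the 15.5% decrease: 353 × 0.845 = 298.285.
Apply the 70.5% decrease: 298.285 × 0.295 = 87.994075.
38% increase: 87.994075 × 1.38 = 121.4318235.
25.5% increase: 121.4318235 × 1.255 = 152.3969384925 ≈ 152.

152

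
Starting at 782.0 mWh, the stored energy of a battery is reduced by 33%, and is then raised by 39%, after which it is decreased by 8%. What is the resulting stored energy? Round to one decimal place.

670.0 mWh

Apply the 33% decrease: 782.0 × 0.67 = 523.94.
Apply the 39% increase: 523.94 × 1.39 = 728.2766.
After the 8% decrease: 728.2766 × 0.92 = 670.014472 ≈ 670.0.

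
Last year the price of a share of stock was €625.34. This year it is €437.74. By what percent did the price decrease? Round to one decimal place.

30.0%

Change: €437.74 − €625.34 = -€187.60.
Relative to the original: -€187.60 ÷ €625.34 ≈ -30.0%.
So the price decreased by 30.0%.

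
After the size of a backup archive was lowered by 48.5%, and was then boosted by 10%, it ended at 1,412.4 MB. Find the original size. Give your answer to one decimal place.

2,493.2 MB

The overall multiplier applied was 0.515 × 1.1 = 0.5665.
So the original size was 1,412.4 ÷ 0.5665 ≈ 2,493.2 MB.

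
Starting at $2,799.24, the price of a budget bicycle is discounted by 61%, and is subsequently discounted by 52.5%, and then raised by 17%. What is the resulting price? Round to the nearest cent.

After the 61% decrease: $2,799.24 × 0.39 = $1091.7036.
Apply the 52.5% decrease: $1091.7036 × 0.475 = $518.55921.
Apply the 17% increase: $518.55921 × 1.17 = $606.7142757 ≈ $606.71.

$606.71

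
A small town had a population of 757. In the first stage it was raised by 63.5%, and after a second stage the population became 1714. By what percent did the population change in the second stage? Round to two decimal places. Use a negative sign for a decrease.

After the first stage: 757 × 1.635 = 1237.695.
Second-stage multiplier: 1714 ÷ 1237.695 ≈ 1.384832.
That is a change of 38.48%.

38.48%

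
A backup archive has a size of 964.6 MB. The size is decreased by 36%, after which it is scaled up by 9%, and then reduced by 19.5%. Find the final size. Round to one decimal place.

Each change multiplies by a factor: 0.64 × 1.09 × 0.805 = 0.561568.
964.6 × 0.561568 = 541.6884928 ≈ 541.7.

541.7 MB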